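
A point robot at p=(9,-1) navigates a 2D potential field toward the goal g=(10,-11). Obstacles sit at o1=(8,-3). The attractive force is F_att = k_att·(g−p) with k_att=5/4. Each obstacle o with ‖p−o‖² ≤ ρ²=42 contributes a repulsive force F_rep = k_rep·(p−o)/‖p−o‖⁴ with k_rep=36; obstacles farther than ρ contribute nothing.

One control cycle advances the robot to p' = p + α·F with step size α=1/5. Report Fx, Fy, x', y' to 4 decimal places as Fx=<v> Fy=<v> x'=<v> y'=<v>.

Fx=2.6900 Fy=-9.6200 x'=9.5380 y'=-2.9240

F_att = 5/4·(g−p) = 5/4·(1,-10) = (1.2500,-12.5000)
o1: d²=5 ≤ ρ²=42; F_rep = 36·(1,2)/5² = (1.4400,2.8800)
F = F_att + ΣF_rep = (2.6900,-9.6200)
p' = p + 1/5·F = (9.5380,-2.9240)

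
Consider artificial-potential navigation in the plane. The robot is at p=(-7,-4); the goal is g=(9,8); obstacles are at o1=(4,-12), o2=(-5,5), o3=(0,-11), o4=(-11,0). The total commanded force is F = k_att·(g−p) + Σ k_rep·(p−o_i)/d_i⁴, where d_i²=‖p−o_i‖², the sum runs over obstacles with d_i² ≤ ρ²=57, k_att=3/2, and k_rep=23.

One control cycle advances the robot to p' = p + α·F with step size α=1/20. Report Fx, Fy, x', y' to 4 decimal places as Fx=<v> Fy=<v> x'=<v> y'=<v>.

F_att = 3/2·(g−p) = 3/2·(16,12) = (24.0000,18.0000)
o1: d²=185 > ρ²=57 → inactive
o2: d²=85 > ρ²=57 → inactive
o3: d²=98 > ρ²=57 → inactive
o4: d²=32 ≤ ρ²=57; F_rep = 23·(4,-4)/32² = (0.0898,-0.0898)
F = F_att + ΣF_rep = (24.0898,17.9102)
p' = p + 1/20·F = (-5.7955,-3.1045)

Fx=24.0898 Fy=17.9102 x'=-5.7955 y'=-3.1045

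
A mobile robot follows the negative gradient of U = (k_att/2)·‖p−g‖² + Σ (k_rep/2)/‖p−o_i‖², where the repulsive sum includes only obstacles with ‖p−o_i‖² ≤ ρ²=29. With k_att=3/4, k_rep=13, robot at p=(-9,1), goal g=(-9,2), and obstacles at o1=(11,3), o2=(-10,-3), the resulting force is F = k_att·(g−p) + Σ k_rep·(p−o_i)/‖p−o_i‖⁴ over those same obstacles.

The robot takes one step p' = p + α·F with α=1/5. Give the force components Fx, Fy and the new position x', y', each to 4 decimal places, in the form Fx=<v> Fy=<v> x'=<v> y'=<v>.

Fx=0.0450 Fy=0.9299 x'=-8.9910 y'=1.1860

F_att = 3/4·(g−p) = 3/4·(0,1) = (0.0000,0.7500)
o1: d²=404 > ρ²=29 → inactive
o2: d²=17 ≤ ρ²=29; F_rep = 13·(1,4)/17² = (0.0450,0.1799)
F = F_att + ΣF_rep = (0.0450,0.9299)
p' = p + 1/5·F = (-8.9910,1.1860)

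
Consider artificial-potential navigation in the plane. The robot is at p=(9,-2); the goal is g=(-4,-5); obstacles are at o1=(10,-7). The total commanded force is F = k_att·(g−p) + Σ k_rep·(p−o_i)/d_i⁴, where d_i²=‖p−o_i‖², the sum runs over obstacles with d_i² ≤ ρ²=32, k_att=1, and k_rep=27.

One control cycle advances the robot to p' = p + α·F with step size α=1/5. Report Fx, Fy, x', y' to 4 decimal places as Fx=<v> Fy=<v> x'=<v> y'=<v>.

Fx=-13.0399 Fy=-2.8003 x'=6.3920 y'=-2.5601

F_att = 1·(g−p) = 1·(-13,-3) = (-13.0000,-3.0000)
o1: d²=26 ≤ ρ²=32; F_rep = 27·(-1,5)/26² = (-0.0399,0.1997)
F = F_att + ΣF_rep = (-13.0399,-2.8003)
p' = p + 1/5·F = (6.3920,-2.5601)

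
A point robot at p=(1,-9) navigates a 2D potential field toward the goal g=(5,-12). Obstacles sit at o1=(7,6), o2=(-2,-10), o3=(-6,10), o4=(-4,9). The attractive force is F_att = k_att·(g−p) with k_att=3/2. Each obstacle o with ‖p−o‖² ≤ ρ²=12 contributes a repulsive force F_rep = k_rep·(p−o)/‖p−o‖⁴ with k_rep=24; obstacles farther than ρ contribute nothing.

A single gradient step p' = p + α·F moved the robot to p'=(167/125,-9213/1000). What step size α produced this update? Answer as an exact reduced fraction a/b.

α = 1/20

F_att = 3/2·(g−p) = 3/2·(4,-3) = (6.0000,-4.5000)
o1: d²=261 > ρ²=12 → inactive
o2: d²=10 ≤ ρ²=12; F_rep = 24·(3,1)/10² = (0.7200,0.2400)
o3: d²=410 > ρ²=12 → inactive
o4: d²=349 > ρ²=12 → inactive
F = F_att + ΣF_rep = (6.7200,-4.2600)
Δp = p'−p = (0.3360,-0.2130); α = Δx/Fx = (42/125) / (168/25) = 1/20
check: Δy/Fy = (-213/1000) / (-213/50) = 1/20 ✓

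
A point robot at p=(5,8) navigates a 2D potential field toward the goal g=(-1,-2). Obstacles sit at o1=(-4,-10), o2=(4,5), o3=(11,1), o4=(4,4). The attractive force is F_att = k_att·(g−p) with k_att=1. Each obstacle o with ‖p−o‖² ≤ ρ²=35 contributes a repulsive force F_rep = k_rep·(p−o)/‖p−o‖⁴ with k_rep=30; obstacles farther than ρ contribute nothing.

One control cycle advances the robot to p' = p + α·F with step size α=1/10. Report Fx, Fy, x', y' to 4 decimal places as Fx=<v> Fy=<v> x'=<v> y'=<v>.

F_att = 1·(g−p) = 1·(-6,-10) = (-6.0000,-10.0000)
o1: d²=405 > ρ²=35 → inactive
o2: d²=10 ≤ ρ²=35; F_rep = 30·(1,3)/10² = (0.3000,0.9000)
o3: d²=85 > ρ²=35 → inactive
o4: d²=17 ≤ ρ²=35; F_rep = 30·(1,4)/17² = (0.1038,0.4152)
F = F_att + ΣF_rep = (-5.5962,-8.6848)
p' = p + 1/10·F = (4.4404,7.1315)

Fx=-5.5962 Fy=-8.6848 x'=4.4404 y'=7.1315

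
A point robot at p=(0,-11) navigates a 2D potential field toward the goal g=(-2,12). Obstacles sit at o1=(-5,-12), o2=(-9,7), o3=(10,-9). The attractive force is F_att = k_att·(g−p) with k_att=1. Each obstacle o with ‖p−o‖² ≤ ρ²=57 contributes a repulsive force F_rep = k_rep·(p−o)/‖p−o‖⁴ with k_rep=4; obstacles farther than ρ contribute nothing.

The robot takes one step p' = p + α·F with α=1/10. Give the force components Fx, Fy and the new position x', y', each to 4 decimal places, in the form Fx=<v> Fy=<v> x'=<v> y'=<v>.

Fx=-1.9704 Fy=23.0059 x'=-0.1970 y'=-8.6994

F_att = 1·(g−p) = 1·(-2,23) = (-2.0000,23.0000)
o1: d²=26 ≤ ρ²=57; F_rep = 4·(5,1)/26² = (0.0296,0.0059)
o2: d²=405 > ρ²=57 → inactive
o3: d²=104 > ρ²=57 → inactive
F = F_att + ΣF_rep = (-1.9704,23.0059)
p' = p + 1/10·F = (-0.1970,-8.6994)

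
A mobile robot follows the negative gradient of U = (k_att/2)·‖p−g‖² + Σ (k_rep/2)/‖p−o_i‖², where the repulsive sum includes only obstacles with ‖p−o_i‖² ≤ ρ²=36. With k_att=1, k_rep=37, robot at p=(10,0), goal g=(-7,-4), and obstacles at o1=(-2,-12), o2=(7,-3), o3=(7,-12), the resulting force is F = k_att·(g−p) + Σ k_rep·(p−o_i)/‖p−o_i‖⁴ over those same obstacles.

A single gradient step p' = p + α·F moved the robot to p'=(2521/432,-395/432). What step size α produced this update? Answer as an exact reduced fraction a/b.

α = 1/4

F_att = 1·(g−p) = 1·(-17,-4) = (-17.0000,-4.0000)
o1: d²=288 > ρ²=36 → inactive
o2: d²=18 ≤ ρ²=36; F_rep = 37·(3,3)/18² = (0.3426,0.3426)
o3: d²=153 > ρ²=36 → inactive
F = F_att + ΣF_rep = (-16.6574,-3.6574)
Δp = p'−p = (-4.1644,-0.9144); α = Δx/Fx = (-1799/432) / (-1799/108) = 1/4
check: Δy/Fy = (-395/432) / (-395/108) = 1/4 ✓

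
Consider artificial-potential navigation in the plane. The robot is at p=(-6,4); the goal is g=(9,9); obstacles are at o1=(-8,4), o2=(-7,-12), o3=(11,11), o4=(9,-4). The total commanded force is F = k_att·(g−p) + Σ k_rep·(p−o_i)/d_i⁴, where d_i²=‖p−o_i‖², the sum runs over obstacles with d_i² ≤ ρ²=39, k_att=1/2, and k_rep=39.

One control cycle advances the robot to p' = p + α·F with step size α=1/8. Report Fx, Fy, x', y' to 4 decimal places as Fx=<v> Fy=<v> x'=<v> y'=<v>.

Fx=12.3750 Fy=2.5000 x'=-4.4531 y'=4.3125

F_att = 1/2·(g−p) = 1/2·(15,5) = (7.5000,2.5000)
o1: d²=4 ≤ ρ²=39; F_rep = 39·(2,0)/4² = (4.8750,0.0000)
o2: d²=257 > ρ²=39 → inactive
o3: d²=338 > ρ²=39 → inactive
o4: d²=289 > ρ²=39 → inactive
F = F_att + ΣF_rep = (12.3750,2.5000)
p' = p + 1/8·F = (-4.4531,4.3125)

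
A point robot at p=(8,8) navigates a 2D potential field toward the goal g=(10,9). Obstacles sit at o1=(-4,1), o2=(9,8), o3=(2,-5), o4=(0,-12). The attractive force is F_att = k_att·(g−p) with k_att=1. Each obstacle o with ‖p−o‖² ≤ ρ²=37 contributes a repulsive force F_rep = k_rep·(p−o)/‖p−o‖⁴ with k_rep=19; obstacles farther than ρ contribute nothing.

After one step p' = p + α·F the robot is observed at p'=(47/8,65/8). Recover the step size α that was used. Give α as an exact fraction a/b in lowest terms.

F_att = 1·(g−p) = 1·(2,1) = (2.0000,1.0000)
o1: d²=193 > ρ²=37 → inactive
o2: d²=1 ≤ ρ²=37; F_rep = 19·(-1,0)/1² = (-19.0000,0.0000)
o3: d²=205 > ρ²=37 → inactive
o4: d²=464 > ρ²=37 → inactive
F = F_att + ΣF_rep = (-17.0000,1.0000)
Δp = p'−p = (-2.1250,0.1250); α = Δx/Fx = (-17/8) / (-17) = 1/8
check: Δy/Fy = (1/8) / (1) = 1/8 ✓

α = 1/8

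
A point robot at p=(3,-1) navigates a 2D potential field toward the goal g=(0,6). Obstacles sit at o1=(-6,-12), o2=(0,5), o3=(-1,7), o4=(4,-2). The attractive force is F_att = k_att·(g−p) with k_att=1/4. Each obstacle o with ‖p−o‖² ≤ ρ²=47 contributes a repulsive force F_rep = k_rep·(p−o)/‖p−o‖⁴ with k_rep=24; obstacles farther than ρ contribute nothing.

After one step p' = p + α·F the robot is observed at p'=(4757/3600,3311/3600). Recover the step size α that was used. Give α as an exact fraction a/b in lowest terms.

F_att = 1/4·(g−p) = 1/4·(-3,7) = (-0.7500,1.7500)
o1: d²=202 > ρ²=47 → inactive
o2: d²=45 ≤ ρ²=47; F_rep = 24·(3,-6)/45² = (0.0356,-0.0711)
o3: d²=80 > ρ²=47 → inactive
o4: d²=2 ≤ ρ²=47; F_rep = 24·(-1,1)/2² = (-6.0000,6.0000)
F = F_att + ΣF_rep = (-6.7144,7.6789)
Δp = p'−p = (-1.6786,1.9197); α = Δx/Fx = (-6043/3600) / (-6043/900) = 1/4
check: Δy/Fy = (6911/3600) / (6911/900) = 1/4 ✓

α = 1/4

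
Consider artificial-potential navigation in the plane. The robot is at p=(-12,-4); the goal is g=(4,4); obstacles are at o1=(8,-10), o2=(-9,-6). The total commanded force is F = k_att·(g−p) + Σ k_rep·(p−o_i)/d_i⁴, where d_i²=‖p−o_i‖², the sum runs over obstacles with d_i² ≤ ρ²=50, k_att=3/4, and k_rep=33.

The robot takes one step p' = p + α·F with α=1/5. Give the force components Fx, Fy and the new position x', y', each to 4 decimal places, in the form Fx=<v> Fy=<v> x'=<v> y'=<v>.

Fx=11.4142 Fy=6.3905 x'=-9.7172 y'=-2.7219

F_att = 3/4·(g−p) = 3/4·(16,8) = (12.0000,6.0000)
o1: d²=436 > ρ²=50 → inactive
o2: d²=13 ≤ ρ²=50; F_rep = 33·(-3,2)/13² = (-0.5858,0.3905)
F = F_att + ΣF_rep = (11.4142,6.3905)
p' = p + 1/5·F = (-9.7172,-2.7219)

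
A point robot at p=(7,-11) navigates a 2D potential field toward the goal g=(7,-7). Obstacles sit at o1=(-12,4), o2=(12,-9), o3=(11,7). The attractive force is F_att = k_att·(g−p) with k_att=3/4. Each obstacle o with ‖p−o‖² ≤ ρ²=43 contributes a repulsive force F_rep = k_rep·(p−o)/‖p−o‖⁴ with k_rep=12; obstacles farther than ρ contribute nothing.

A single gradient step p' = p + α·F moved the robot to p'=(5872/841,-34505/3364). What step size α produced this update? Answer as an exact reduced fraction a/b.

α = 1/4

F_att = 3/4·(g−p) = 3/4·(0,4) = (0.0000,3.0000)
o1: d²=586 > ρ²=43 → inactive
o2: d²=29 ≤ ρ²=43; F_rep = 12·(-5,-2)/29² = (-0.0713,-0.0285)
o3: d²=340 > ρ²=43 → inactive
F = F_att + ΣF_rep = (-0.0713,2.9715)
Δp = p'−p = (-0.0178,0.7429); α = Δx/Fx = (-15/841) / (-60/841) = 1/4
check: Δy/Fy = (2499/3364) / (2499/841) = 1/4 ✓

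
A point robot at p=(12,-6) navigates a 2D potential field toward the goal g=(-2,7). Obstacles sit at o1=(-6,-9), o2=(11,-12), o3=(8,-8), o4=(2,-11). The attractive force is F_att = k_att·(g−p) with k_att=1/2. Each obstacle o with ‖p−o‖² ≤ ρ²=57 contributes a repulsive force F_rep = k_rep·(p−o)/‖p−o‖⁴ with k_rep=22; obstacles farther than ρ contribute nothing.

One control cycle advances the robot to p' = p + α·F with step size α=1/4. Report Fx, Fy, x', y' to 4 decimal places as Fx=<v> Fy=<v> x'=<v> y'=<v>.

F_att = 1/2·(g−p) = 1/2·(-14,13) = (-7.0000,6.5000)
o1: d²=333 > ρ²=57 → inactive
o2: d²=37 ≤ ρ²=57; F_rep = 22·(1,6)/37² = (0.0161,0.0964)
o3: d²=20 ≤ ρ²=57; F_rep = 22·(4,2)/20² = (0.2200,0.1100)
o4: d²=125 > ρ²=57 → inactive
F = F_att + ΣF_rep = (-6.7639,6.7064)
p' = p + 1/4·F = (10.3090,-4.3234)

Fx=-6.7639 Fy=6.7064 x'=10.3090 y'=-4.3234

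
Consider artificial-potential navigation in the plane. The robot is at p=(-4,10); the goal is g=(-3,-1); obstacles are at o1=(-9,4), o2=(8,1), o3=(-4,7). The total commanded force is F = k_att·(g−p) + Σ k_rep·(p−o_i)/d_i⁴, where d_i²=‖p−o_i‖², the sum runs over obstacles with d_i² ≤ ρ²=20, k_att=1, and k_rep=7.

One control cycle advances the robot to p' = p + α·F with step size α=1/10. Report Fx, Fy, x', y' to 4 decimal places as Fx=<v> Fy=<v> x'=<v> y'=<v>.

Fx=1.0000 Fy=-10.7407 x'=-3.9000 y'=8.9259

F_att = 1·(g−p) = 1·(1,-11) = (1.0000,-11.0000)
o1: d²=61 > ρ²=20 → inactive
o2: d²=225 > ρ²=20 → inactive
o3: d²=9 ≤ ρ²=20; F_rep = 7·(0,3)/9² = (0.0000,0.2593)
F = F_att + ΣF_rep = (1.0000,-10.7407)
p' = p + 1/10·F = (-3.9000,8.9259)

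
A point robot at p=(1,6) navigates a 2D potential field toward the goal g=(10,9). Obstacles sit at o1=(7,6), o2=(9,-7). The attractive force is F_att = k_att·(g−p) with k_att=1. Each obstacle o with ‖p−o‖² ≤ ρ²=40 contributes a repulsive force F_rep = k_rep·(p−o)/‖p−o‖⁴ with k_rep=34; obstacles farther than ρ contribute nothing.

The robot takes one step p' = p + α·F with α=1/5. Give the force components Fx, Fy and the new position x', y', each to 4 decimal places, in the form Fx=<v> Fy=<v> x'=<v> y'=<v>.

Fx=8.8426 Fy=3.0000 x'=2.7685 y'=6.6000

F_att = 1·(g−p) = 1·(9,3) = (9.0000,3.0000)
o1: d²=36 ≤ ρ²=40; F_rep = 34·(-6,0)/36² = (-0.1574,0.0000)
o2: d²=233 > ρ²=40 → inactive
F = F_att + ΣF_rep = (8.8426,3.0000)
p' = p + 1/5·F = (2.7685,6.6000)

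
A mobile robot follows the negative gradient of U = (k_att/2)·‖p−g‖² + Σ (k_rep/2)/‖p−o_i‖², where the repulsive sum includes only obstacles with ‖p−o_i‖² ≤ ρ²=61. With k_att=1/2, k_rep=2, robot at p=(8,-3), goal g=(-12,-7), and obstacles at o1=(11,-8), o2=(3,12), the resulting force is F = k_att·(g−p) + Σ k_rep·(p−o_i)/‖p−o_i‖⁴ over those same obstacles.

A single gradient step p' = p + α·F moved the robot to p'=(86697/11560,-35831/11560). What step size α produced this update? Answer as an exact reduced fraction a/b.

α = 1/20

F_att = 1/2·(g−p) = 1/2·(-20,-4) = (-10.0000,-2.0000)
o1: d²=34 ≤ ρ²=61; F_rep = 2·(-3,5)/34² = (-0.0052,0.0087)
o2: d²=250 > ρ²=61 → inactive
F = F_att + ΣF_rep = (-10.0052,-1.9913)
Δp = p'−p = (-0.5003,-0.0996); α = Δx/Fx = (-5783/11560) / (-5783/578) = 1/20
check: Δy/Fy = (-1151/11560) / (-1151/578) = 1/20 ✓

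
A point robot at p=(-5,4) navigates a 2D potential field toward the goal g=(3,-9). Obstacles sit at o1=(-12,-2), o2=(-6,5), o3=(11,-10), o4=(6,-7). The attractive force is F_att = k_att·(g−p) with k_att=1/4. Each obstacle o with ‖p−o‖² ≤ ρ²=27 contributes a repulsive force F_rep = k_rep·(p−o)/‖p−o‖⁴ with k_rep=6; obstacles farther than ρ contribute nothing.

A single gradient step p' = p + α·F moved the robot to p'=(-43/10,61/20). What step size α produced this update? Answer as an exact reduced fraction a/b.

F_att = 1/4·(g−p) = 1/4·(8,-13) = (2.0000,-3.2500)
o1: d²=85 > ρ²=27 → inactive
o2: d²=2 ≤ ρ²=27; F_rep = 6·(1,-1)/2² = (1.5000,-1.5000)
o3: d²=452 > ρ²=27 → inactive
o4: d²=242 > ρ²=27 → inactive
F = F_att + ΣF_rep = (3.5000,-4.7500)
Δp = p'−p = (0.7000,-0.9500); α = Δx/Fx = (7/10) / (7/2) = 1/5
check: Δy/Fy = (-19/20) / (-19/4) = 1/5 ✓

α = 1/5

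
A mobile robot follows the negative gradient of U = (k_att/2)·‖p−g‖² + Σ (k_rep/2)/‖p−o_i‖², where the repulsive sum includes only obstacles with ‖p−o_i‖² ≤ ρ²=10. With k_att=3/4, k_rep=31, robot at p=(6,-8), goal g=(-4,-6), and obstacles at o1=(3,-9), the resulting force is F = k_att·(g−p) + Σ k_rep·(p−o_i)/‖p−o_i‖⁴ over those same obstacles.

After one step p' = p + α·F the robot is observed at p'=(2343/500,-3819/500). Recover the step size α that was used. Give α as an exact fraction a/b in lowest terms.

α = 1/5

F_att = 3/4·(g−p) = 3/4·(-10,2) = (-7.5000,1.5000)
o1: d²=10 ≤ ρ²=10; F_rep = 31·(3,1)/10² = (0.9300,0.3100)
F = F_att + ΣF_rep = (-6.5700,1.8100)
Δp = p'−p = (-1.3140,0.3620); α = Δx/Fx = (-657/500) / (-657/100) = 1/5
check: Δy/Fy = (181/500) / (181/100) = 1/5 ✓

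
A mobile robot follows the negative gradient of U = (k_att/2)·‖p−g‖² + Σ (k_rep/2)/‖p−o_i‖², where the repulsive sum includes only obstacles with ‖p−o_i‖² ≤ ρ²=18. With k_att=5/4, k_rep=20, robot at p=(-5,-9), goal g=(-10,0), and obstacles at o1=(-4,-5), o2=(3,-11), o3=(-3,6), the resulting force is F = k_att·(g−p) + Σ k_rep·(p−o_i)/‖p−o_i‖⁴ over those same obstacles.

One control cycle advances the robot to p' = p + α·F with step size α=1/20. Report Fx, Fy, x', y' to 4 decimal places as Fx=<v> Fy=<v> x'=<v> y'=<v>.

Fx=-6.3192 Fy=10.9732 x'=-5.3160 y'=-8.4513

F_att = 5/4·(g−p) = 5/4·(-5,9) = (-6.2500,11.2500)
o1: d²=17 ≤ ρ²=18; F_rep = 20·(-1,-4)/17² = (-0.0692,-0.2768)
o2: d²=68 > ρ²=18 → inactive
o3: d²=229 > ρ²=18 → inactive
F = F_att + ΣF_rep = (-6.3192,10.9732)
p' = p + 1/20·F = (-5.3160,-8.4513)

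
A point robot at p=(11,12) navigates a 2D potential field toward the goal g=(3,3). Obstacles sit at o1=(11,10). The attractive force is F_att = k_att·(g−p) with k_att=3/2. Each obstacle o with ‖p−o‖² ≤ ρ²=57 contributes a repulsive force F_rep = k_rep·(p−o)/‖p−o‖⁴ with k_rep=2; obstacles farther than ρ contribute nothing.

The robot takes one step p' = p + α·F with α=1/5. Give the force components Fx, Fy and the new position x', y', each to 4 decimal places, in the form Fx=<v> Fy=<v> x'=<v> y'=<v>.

Fx=-12.0000 Fy=-13.2500 x'=8.6000 y'=9.3500

F_att = 3/2·(g−p) = 3/2·(-8,-9) = (-12.0000,-13.5000)
o1: d²=4 ≤ ρ²=57; F_rep = 2·(0,2)/4² = (0.0000,0.2500)
F = F_att + ΣF_rep = (-12.0000,-13.2500)
p' = p + 1/5·F = (8.6000,9.3500)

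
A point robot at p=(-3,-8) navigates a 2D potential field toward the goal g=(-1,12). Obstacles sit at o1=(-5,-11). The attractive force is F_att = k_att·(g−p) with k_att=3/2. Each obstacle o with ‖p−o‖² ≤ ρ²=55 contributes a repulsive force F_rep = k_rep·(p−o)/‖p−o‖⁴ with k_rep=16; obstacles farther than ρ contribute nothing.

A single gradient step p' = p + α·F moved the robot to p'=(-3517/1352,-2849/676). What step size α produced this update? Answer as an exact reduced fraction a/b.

F_att = 3/2·(g−p) = 3/2·(2,20) = (3.0000,30.0000)
o1: d²=13 ≤ ρ²=55; F_rep = 16·(2,3)/13² = (0.1893,0.2840)
F = F_att + ΣF_rep = (3.1893,30.2840)
Δp = p'−p = (0.3987,3.7855); α = Δx/Fx = (539/1352) / (539/169) = 1/8
check: Δy/Fy = (2559/676) / (5118/169) = 1/8 ✓

α = 1/8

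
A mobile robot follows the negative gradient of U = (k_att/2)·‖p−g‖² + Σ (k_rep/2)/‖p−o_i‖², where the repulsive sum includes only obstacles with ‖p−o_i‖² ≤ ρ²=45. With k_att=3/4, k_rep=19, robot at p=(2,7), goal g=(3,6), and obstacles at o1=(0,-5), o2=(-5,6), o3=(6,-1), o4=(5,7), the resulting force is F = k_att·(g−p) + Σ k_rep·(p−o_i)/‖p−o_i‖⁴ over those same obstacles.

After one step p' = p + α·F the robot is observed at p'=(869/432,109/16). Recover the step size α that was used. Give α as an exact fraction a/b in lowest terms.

F_att = 3/4·(g−p) = 3/4·(1,-1) = (0.7500,-0.7500)
o1: d²=148 > ρ²=45 → inactive
o2: d²=50 > ρ²=45 → inactive
o3: d²=80 > ρ²=45 → inactive
o4: d²=9 ≤ ρ²=45; F_rep = 19·(-3,0)/9² = (-0.7037,0.0000)
F = F_att + ΣF_rep = (0.0463,-0.7500)
Δp = p'−p = (0.0116,-0.1875); α = Δx/Fx = (5/432) / (5/108) = 1/4
check: Δy/Fy = (-3/16) / (-3/4) = 1/4 ✓

α = 1/4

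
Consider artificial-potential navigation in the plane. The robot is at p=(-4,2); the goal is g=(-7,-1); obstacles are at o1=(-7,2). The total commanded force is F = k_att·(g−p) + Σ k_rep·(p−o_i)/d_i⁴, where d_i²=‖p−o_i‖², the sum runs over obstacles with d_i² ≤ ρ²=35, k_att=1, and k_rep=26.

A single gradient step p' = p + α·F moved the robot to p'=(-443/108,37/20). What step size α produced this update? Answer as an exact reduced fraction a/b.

α = 1/20

F_att = 1·(g−p) = 1·(-3,-3) = (-3.0000,-3.0000)
o1: d²=9 ≤ ρ²=35; F_rep = 26·(3,0)/9² = (0.9630,0.0000)
F = F_att + ΣF_rep = (-2.0370,-3.0000)
Δp = p'−p = (-0.1019,-0.1500); α = Δx/Fx = (-11/108) / (-55/27) = 1/20
check: Δy/Fy = (-3/20) / (-3) = 1/20 ✓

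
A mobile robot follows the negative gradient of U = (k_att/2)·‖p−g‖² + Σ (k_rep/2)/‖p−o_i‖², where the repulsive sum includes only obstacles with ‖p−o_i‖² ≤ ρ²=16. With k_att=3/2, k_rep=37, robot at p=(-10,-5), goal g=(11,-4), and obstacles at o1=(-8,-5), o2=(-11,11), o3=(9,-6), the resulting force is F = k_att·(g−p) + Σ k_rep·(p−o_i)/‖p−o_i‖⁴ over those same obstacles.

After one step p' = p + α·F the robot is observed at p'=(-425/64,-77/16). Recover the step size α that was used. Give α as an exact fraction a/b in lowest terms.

α = 1/8

F_att = 3/2·(g−p) = 3/2·(21,1) = (31.5000,1.5000)
o1: d²=4 ≤ ρ²=16; F_rep = 37·(-2,0)/4² = (-4.6250,0.0000)
o2: d²=257 > ρ²=16 → inactive
o3: d²=362 > ρ²=16 → inactive
F = F_att + ΣF_rep = (26.8750,1.5000)
Δp = p'−p = (3.3594,0.1875); α = Δx/Fx = (215/64) / (215/8) = 1/8
check: Δy/Fy = (3/16) / (3/2) = 1/8 ✓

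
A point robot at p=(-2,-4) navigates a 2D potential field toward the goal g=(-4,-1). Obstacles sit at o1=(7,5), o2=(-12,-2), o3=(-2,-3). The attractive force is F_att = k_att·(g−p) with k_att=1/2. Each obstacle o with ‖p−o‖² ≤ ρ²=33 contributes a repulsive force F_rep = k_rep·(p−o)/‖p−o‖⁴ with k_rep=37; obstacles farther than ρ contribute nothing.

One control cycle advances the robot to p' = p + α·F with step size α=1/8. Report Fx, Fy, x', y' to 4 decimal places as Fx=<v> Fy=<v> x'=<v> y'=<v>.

F_att = 1/2·(g−p) = 1/2·(-2,3) = (-1.0000,1.5000)
o1: d²=162 > ρ²=33 → inactive
o2: d²=104 > ρ²=33 → inactive
o3: d²=1 ≤ ρ²=33; F_rep = 37·(0,-1)/1² = (0.0000,-37.0000)
F = F_att + ΣF_rep = (-1.0000,-35.5000)
p' = p + 1/8·F = (-2.1250,-8.4375)

Fx=-1.0000 Fy=-35.5000 x'=-2.1250 y'=-8.4375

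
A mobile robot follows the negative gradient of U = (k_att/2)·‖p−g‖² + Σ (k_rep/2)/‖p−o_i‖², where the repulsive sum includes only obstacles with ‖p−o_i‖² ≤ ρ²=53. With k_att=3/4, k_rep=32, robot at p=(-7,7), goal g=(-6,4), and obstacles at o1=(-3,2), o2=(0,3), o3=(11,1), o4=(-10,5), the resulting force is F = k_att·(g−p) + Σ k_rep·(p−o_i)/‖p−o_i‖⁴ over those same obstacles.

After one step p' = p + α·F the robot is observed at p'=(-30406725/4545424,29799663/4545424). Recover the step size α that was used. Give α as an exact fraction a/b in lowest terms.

F_att = 3/4·(g−p) = 3/4·(1,-3) = (0.7500,-2.2500)
o1: d²=41 ≤ ρ²=53; F_rep = 32·(-4,5)/41² = (-0.0761,0.0952)
o2: d²=65 > ρ²=53 → inactive
o3: d²=360 > ρ²=53 → inactive
o4: d²=13 ≤ ρ²=53; F_rep = 32·(3,2)/13² = (0.5680,0.3787)
F = F_att + ΣF_rep = (1.2419,-1.7761)
Δp = p'−p = (0.3105,-0.4440); α = Δx/Fx = (1411243/4545424) / (1411243/1136356) = 1/4
check: Δy/Fy = (-2018305/4545424) / (-2018305/1136356) = 1/4 ✓

α = 1/4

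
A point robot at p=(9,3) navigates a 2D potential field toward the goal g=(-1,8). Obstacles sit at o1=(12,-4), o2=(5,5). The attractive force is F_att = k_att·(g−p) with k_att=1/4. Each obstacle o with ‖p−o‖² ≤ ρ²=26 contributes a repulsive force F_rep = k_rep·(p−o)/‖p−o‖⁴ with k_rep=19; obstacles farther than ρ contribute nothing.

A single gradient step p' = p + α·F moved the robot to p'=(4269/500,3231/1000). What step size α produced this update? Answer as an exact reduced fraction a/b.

F_att = 1/4·(g−p) = 1/4·(-10,5) = (-2.5000,1.2500)
o1: d²=58 > ρ²=26 → inactive
o2: d²=20 ≤ ρ²=26; F_rep = 19·(4,-2)/20² = (0.1900,-0.0950)
F = F_att + ΣF_rep = (-2.3100,1.1550)
Δp = p'−p = (-0.4620,0.2310); α = Δx/Fx = (-231/500) / (-231/100) = 1/5
check: Δy/Fy = (231/1000) / (231/200) = 1/5 ✓

α = 1/5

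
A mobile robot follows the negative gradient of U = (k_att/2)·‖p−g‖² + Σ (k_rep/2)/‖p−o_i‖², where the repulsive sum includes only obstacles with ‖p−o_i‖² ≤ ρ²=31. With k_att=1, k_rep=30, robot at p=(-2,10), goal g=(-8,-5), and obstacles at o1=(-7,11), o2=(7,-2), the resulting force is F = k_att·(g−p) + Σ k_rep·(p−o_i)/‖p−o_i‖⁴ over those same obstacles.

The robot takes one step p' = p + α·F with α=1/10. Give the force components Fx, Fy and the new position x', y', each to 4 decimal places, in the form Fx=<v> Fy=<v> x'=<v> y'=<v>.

F_att = 1·(g−p) = 1·(-6,-15) = (-6.0000,-15.0000)
o1: d²=26 ≤ ρ²=31; F_rep = 30·(5,-1)/26² = (0.2219,-0.0444)
o2: d²=225 > ρ²=31 → inactive
F = F_att + ΣF_rep = (-5.7781,-15.0444)
p' = p + 1/10·F = (-2.5778,8.4956)

Fx=-5.7781 Fy=-15.0444 x'=-2.5778 y'=8.4956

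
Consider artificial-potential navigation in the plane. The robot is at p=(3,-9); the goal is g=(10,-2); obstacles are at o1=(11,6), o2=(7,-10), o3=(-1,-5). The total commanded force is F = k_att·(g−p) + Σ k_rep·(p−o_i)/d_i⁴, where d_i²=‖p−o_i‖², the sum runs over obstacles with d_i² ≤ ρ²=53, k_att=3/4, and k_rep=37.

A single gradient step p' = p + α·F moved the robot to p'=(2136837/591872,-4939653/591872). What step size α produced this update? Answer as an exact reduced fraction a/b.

α = 1/8

F_att = 3/4·(g−p) = 3/4·(7,7) = (5.2500,5.2500)
o1: d²=289 > ρ²=53 → inactive
o2: d²=17 ≤ ρ²=53; F_rep = 37·(-4,1)/17² = (-0.5121,0.1280)
o3: d²=32 ≤ ρ²=53; F_rep = 37·(4,-4)/32² = (0.1445,-0.1445)
F = F_att + ΣF_rep = (4.8824,5.2335)
Δp = p'−p = (0.6103,0.6542); α = Δx/Fx = (361221/591872) / (361221/73984) = 1/8
check: Δy/Fy = (387195/591872) / (387195/73984) = 1/8 ✓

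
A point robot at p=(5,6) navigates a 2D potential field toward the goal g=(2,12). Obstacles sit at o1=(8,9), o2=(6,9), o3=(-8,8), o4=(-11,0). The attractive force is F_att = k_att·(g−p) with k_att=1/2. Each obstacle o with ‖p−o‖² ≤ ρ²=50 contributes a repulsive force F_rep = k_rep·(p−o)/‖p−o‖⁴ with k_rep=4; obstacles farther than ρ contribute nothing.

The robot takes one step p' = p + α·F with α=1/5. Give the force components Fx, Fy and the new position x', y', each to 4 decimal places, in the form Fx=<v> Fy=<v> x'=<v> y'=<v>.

F_att = 1/2·(g−p) = 1/2·(-3,6) = (-1.5000,3.0000)
o1: d²=18 ≤ ρ²=50; F_rep = 4·(-3,-3)/18² = (-0.0370,-0.0370)
o2: d²=10 ≤ ρ²=50; F_rep = 4·(-1,-3)/10² = (-0.0400,-0.1200)
o3: d²=173 > ρ²=50 → inactive
o4: d²=292 > ρ²=50 → inactive
F = F_att + ΣF_rep = (-1.5770,2.8430)
p' = p + 1/5·F = (4.6846,6.5686)

Fx=-1.5770 Fy=2.8430 x'=4.6846 y'=6.5686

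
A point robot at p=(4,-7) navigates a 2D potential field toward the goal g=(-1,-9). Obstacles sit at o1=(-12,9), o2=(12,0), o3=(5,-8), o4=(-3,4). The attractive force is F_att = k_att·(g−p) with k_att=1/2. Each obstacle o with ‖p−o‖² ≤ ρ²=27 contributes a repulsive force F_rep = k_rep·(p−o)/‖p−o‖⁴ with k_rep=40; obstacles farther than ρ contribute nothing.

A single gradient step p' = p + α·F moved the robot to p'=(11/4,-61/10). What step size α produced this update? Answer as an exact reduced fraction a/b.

F_att = 1/2·(g−p) = 1/2·(-5,-2) = (-2.5000,-1.0000)
o1: d²=512 > ρ²=27 → inactive
o2: d²=113 > ρ²=27 → inactive
o3: d²=2 ≤ ρ²=27; F_rep = 40·(-1,1)/2² = (-10.0000,10.0000)
o4: d²=170 > ρ²=27 → inactive
F = F_att + ΣF_rep = (-12.5000,9.0000)
Δp = p'−p = (-1.2500,0.9000); α = Δx/Fx = (-5/4) / (-25/2) = 1/10
check: Δy/Fy = (9/10) / (9) = 1/10 ✓

α = 1/10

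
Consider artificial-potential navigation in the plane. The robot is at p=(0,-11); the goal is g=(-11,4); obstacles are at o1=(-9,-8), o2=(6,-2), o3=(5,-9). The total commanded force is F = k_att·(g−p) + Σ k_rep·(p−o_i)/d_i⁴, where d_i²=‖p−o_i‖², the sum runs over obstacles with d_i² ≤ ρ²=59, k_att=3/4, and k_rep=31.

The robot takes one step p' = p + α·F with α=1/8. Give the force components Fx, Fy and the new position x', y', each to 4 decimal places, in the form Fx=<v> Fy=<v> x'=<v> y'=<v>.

F_att = 3/4·(g−p) = 3/4·(-11,15) = (-8.2500,11.2500)
o1: d²=90 > ρ²=59 → inactive
o2: d²=117 > ρ²=59 → inactive
o3: d²=29 ≤ ρ²=59; F_rep = 31·(-5,-2)/29² = (-0.1843,-0.0737)
F = F_att + ΣF_rep = (-8.4343,11.1763)
p' = p + 1/8·F = (-1.0543,-9.6030)

Fx=-8.4343 Fy=11.1763 x'=-1.0543 y'=-9.6030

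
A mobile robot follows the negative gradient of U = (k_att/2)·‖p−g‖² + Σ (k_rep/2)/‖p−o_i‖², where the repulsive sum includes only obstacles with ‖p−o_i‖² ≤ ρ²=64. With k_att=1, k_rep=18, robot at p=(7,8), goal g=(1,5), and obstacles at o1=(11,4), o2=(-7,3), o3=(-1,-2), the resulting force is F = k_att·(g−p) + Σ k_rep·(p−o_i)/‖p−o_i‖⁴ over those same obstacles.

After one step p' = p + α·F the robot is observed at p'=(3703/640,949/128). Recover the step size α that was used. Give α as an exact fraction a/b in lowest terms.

F_att = 1·(g−p) = 1·(-6,-3) = (-6.0000,-3.0000)
o1: d²=32 ≤ ρ²=64; F_rep = 18·(-4,4)/32² = (-0.0703,0.0703)
o2: d²=221 > ρ²=64 → inactive
o3: d²=164 > ρ²=64 → inactive
F = F_att + ΣF_rep = (-6.0703,-2.9297)
Δp = p'−p = (-1.2141,-0.5859); α = Δx/Fx = (-777/640) / (-777/128) = 1/5
check: Δy/Fy = (-75/128) / (-375/128) = 1/5 ✓

α = 1/5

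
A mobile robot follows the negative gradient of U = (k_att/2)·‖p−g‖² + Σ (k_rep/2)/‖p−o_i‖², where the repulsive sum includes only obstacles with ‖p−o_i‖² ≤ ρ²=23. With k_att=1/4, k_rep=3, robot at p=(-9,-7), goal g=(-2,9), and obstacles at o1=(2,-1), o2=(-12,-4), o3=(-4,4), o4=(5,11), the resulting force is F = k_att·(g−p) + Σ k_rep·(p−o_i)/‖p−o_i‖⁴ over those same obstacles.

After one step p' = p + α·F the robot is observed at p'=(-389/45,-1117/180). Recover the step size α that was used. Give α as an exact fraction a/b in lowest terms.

α = 1/5

F_att = 1/4·(g−p) = 1/4·(7,16) = (1.7500,4.0000)
o1: d²=157 > ρ²=23 → inactive
o2: d²=18 ≤ ρ²=23; F_rep = 3·(3,-3)/18² = (0.0278,-0.0278)
o3: d²=146 > ρ²=23 → inactive
o4: d²=520 > ρ²=23 → inactive
F = F_att + ΣF_rep = (1.7778,3.9722)
Δp = p'−p = (0.3556,0.7944); α = Δx/Fx = (16/45) / (16/9) = 1/5
check: Δy/Fy = (143/180) / (143/36) = 1/5 ✓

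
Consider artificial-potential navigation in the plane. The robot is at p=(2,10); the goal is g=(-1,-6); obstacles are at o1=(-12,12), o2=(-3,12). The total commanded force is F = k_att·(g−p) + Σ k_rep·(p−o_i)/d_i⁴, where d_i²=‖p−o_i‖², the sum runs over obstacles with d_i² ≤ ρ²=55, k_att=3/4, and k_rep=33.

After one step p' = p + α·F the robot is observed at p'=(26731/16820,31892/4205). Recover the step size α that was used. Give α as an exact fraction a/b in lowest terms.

α = 1/5

F_att = 3/4·(g−p) = 3/4·(-3,-16) = (-2.2500,-12.0000)
o1: d²=200 > ρ²=55 → inactive
o2: d²=29 ≤ ρ²=55; F_rep = 33·(5,-2)/29² = (0.1962,-0.0785)
F = F_att + ΣF_rep = (-2.0538,-12.0785)
Δp = p'−p = (-0.4108,-2.4157); α = Δx/Fx = (-6909/16820) / (-6909/3364) = 1/5
check: Δy/Fy = (-10158/4205) / (-10158/841) = 1/5 ✓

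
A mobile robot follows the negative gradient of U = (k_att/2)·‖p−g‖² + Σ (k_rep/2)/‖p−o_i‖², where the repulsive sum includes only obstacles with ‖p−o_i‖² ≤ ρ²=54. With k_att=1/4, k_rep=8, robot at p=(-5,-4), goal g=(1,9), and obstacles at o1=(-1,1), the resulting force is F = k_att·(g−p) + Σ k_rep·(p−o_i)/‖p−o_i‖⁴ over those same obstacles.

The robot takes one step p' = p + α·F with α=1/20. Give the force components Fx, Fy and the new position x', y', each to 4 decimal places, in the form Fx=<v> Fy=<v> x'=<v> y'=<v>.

Fx=1.4810 Fy=3.2262 x'=-4.9260 y'=-3.8387

F_att = 1/4·(g−p) = 1/4·(6,13) = (1.5000,3.2500)
o1: d²=41 ≤ ρ²=54; F_rep = 8·(-4,-5)/41² = (-0.0190,-0.0238)
F = F_att + ΣF_rep = (1.4810,3.2262)
p' = p + 1/20·F = (-4.9260,-3.8387)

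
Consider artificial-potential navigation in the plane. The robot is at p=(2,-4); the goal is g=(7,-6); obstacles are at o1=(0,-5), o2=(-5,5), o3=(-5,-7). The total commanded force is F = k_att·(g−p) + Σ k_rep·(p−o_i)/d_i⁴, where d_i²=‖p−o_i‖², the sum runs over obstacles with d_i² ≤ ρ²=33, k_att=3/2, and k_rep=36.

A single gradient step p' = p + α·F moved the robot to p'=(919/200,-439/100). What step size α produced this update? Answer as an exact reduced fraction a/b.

F_att = 3/2·(g−p) = 3/2·(5,-2) = (7.5000,-3.0000)
o1: d²=5 ≤ ρ²=33; F_rep = 36·(2,1)/5² = (2.8800,1.4400)
o2: d²=130 > ρ²=33 → inactive
o3: d²=58 > ρ²=33 → inactive
F = F_att + ΣF_rep = (10.3800,-1.5600)
Δp = p'−p = (2.5950,-0.3900); α = Δx/Fx = (519/200) / (519/50) = 1/4
check: Δy/Fy = (-39/100) / (-39/25) = 1/4 ✓

α = 1/4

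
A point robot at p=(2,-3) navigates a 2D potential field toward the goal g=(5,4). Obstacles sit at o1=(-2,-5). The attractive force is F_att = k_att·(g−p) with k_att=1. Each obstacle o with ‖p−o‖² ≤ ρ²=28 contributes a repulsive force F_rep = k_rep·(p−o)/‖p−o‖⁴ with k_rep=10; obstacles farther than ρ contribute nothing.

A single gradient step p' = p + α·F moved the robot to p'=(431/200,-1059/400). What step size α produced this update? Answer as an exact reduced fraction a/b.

α = 1/20

F_att = 1·(g−p) = 1·(3,7) = (3.0000,7.0000)
o1: d²=20 ≤ ρ²=28; F_rep = 10·(4,2)/20² = (0.1000,0.0500)
F = F_att + ΣF_rep = (3.1000,7.0500)
Δp = p'−p = (0.1550,0.3525); α = Δx/Fx = (31/200) / (31/10) = 1/20
check: Δy/Fy = (141/400) / (141/20) = 1/20 ✓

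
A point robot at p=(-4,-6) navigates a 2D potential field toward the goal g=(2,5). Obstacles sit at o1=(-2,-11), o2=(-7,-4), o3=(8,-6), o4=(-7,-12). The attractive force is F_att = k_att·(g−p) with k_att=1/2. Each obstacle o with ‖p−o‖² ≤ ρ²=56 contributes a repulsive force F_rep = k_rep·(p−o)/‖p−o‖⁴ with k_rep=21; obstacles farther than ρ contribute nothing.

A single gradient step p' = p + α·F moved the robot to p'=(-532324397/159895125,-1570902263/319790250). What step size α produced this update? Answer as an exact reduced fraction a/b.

F_att = 1/2·(g−p) = 1/2·(6,11) = (3.0000,5.5000)
o1: d²=29 ≤ ρ²=56; F_rep = 21·(-2,5)/29² = (-0.0499,0.1249)
o2: d²=13 ≤ ρ²=56; F_rep = 21·(3,-2)/13² = (0.3728,-0.2485)
o3: d²=144 > ρ²=56 → inactive
o4: d²=45 ≤ ρ²=56; F_rep = 21·(3,6)/45² = (0.0311,0.0622)
F = F_att + ΣF_rep = (3.3540,5.4386)
Δp = p'−p = (0.6708,1.0877); α = Δx/Fx = (107256103/159895125) / (107256103/31979025) = 1/5
check: Δy/Fy = (347839237/319790250) / (347839237/63958050) = 1/5 ✓

α = 1/5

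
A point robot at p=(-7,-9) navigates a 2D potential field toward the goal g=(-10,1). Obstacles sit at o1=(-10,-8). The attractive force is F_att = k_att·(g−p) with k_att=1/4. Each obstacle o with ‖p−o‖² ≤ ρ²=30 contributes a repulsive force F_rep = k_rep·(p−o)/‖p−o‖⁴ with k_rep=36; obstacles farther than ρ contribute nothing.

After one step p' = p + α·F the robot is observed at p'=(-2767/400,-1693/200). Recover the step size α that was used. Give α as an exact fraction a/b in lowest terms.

F_att = 1/4·(g−p) = 1/4·(-3,10) = (-0.7500,2.5000)
o1: d²=10 ≤ ρ²=30; F_rep = 36·(3,-1)/10² = (1.0800,-0.3600)
F = F_att + ΣF_rep = (0.3300,2.1400)
Δp = p'−p = (0.0825,0.5350); α = Δx/Fx = (33/400) / (33/100) = 1/4
check: Δy/Fy = (107/200) / (107/50) = 1/4 ✓

α = 1/4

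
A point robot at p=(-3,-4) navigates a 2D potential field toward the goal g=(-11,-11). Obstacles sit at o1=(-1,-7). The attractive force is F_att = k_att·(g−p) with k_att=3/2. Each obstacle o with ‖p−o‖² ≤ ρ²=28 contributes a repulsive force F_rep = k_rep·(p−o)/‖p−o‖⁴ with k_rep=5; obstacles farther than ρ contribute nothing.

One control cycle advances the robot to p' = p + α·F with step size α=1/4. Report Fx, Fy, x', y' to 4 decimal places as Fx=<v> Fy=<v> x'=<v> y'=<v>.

Fx=-12.0592 Fy=-10.4112 x'=-6.0148 y'=-6.6028

F_att = 3/2·(g−p) = 3/2·(-8,-7) = (-12.0000,-10.5000)
o1: d²=13 ≤ ρ²=28; F_rep = 5·(-2,3)/13² = (-0.0592,0.0888)
F = F_att + ΣF_rep = (-12.0592,-10.4112)
p' = p + 1/4·F = (-6.0148,-6.6028)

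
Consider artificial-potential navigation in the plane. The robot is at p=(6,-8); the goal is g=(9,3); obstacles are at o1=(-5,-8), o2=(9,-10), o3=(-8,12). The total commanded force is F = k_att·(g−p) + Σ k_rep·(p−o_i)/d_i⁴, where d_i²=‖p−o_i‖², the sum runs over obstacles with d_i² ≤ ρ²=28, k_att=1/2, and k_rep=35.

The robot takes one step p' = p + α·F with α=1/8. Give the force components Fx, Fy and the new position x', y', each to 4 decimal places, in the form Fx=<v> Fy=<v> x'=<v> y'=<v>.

F_att = 1/2·(g−p) = 1/2·(3,11) = (1.5000,5.5000)
o1: d²=121 > ρ²=28 → inactive
o2: d²=13 ≤ ρ²=28; F_rep = 35·(-3,2)/13² = (-0.6213,0.4142)
o3: d²=596 > ρ²=28 → inactive
F = F_att + ΣF_rep = (0.8787,5.9142)
p' = p + 1/8·F = (6.1098,-7.2607)

Fx=0.8787 Fy=5.9142 x'=6.1098 y'=-7.2607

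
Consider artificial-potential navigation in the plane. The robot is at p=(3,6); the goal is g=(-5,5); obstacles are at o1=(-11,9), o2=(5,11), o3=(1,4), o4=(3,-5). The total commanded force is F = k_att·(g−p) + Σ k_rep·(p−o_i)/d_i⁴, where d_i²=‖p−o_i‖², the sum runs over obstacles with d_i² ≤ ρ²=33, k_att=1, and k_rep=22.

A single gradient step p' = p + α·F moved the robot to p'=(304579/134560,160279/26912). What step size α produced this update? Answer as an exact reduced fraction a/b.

F_att = 1·(g−p) = 1·(-8,-1) = (-8.0000,-1.0000)
o1: d²=205 > ρ²=33 → inactive
o2: d²=29 ≤ ρ²=33; F_rep = 22·(-2,-5)/29² = (-0.0523,-0.1308)
o3: d²=8 ≤ ρ²=33; F_rep = 22·(2,2)/8² = (0.6875,0.6875)
o4: d²=121 > ρ²=33 → inactive
F = F_att + ΣF_rep = (-7.3648,-0.4433)
Δp = p'−p = (-0.7365,-0.0443); α = Δx/Fx = (-99101/134560) / (-99101/13456) = 1/10
check: Δy/Fy = (-1193/26912) / (-5965/13456) = 1/10 ✓

α = 1/10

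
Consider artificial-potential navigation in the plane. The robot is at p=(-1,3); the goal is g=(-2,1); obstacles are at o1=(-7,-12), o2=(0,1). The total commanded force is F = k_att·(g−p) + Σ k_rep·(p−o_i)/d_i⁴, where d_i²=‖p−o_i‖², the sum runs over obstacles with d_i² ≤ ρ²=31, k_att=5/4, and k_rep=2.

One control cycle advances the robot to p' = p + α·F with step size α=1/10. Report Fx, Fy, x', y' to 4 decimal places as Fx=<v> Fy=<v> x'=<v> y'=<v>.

F_att = 5/4·(g−p) = 5/4·(-1,-2) = (-1.2500,-2.5000)
o1: d²=261 > ρ²=31 → inactive
o2: d²=5 ≤ ρ²=31; F_rep = 2·(-1,2)/5² = (-0.0800,0.1600)
F = F_att + ΣF_rep = (-1.3300,-2.3400)
p' = p + 1/10·F = (-1.1330,2.7660)

Fx=-1.3300 Fy=-2.3400 x'=-1.1330 y'=2.7660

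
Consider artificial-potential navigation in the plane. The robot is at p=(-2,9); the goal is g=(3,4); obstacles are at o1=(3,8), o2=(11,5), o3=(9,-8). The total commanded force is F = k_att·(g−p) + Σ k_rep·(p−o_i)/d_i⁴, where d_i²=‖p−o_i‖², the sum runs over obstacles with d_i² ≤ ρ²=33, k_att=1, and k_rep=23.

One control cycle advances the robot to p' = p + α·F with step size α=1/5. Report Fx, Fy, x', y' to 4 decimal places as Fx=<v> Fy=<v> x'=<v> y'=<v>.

Fx=4.8299 Fy=-4.9660 x'=-1.0340 y'=8.0068

F_att = 1·(g−p) = 1·(5,-5) = (5.0000,-5.0000)
o1: d²=26 ≤ ρ²=33; F_rep = 23·(-5,1)/26² = (-0.1701,0.0340)
o2: d²=185 > ρ²=33 → inactive
o3: d²=410 > ρ²=33 → inactive
F = F_att + ΣF_rep = (4.8299,-4.9660)
p' = p + 1/5·F = (-1.0340,8.0068)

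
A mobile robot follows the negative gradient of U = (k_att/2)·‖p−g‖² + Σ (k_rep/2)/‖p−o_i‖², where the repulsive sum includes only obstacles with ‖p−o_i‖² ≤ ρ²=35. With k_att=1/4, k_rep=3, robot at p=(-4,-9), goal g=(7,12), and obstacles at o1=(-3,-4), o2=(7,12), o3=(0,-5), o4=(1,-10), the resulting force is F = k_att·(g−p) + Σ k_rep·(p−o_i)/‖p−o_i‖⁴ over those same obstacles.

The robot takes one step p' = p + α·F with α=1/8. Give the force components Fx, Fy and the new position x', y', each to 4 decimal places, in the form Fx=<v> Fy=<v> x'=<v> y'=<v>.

F_att = 1/4·(g−p) = 1/4·(11,21) = (2.7500,5.2500)
o1: d²=26 ≤ ρ²=35; F_rep = 3·(-1,-5)/26² = (-0.0044,-0.0222)
o2: d²=562 > ρ²=35 → inactive
o3: d²=32 ≤ ρ²=35; F_rep = 3·(-4,-4)/32² = (-0.0117,-0.0117)
o4: d²=26 ≤ ρ²=35; F_rep = 3·(-5,1)/26² = (-0.0222,0.0044)
F = F_att + ΣF_rep = (2.7117,5.2205)
p' = p + 1/8·F = (-3.6610,-8.3474)

Fx=2.7117 Fy=5.2205 x'=-3.6610 y'=-8.3474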